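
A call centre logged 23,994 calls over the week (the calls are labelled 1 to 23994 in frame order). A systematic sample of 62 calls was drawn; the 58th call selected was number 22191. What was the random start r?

k = 23994/62 = 387
r = 22191 − (58−1)×387 = 22191 − 22059 = 132

132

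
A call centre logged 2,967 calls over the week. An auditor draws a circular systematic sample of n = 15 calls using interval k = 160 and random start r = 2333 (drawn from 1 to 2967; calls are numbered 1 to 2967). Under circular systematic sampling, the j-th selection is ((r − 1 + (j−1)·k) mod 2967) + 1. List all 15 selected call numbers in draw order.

Selection 1: 2333
Selection 2: 2333 + 160 = 2493
Selection 3: 2493 + 160 = 2653
Selection 4: 2653 + 160 = 2813
Selection 5: 2813 + 160 = 2973 → 2973 − 2967 = 6
Selection 6: 6 + 160 = 166
Selection 7: 166 + 160 = 326
Selection 8: 326 + 160 = 486
Selection 9: 486 + 160 = 646
Selection 10: 646 + 160 = 806
Selection 11: 806 + 160 = 966
Selection 12: 966 + 160 = 1126
Selection 13: 1126 + 160 = 1286
Selection 14: 1286 + 160 = 1446
Selection 15: 1446 + 160 = 1606

2333, 2493, 2653, 2813, 6, 166, 326, 486, 646, 806, 966, 1126, 1286, 1446, 1606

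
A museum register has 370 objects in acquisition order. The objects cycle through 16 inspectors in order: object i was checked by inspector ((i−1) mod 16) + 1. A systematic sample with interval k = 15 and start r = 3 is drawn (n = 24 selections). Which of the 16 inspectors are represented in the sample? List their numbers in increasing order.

1, 2, 3, 4, 5, 6, 7, 8, 9, 10, 11, 12, 13, 14, 15, 16

Consecutive selections differ by k = 15, so their inspector numbers differ by 15 mod 16 = 15.
gcd(15, 16) = 1, so the sample visits 16/1 = 16 distinct residues mod 16.
Start 3 is inspector 3; the inspectors hit are 1, 2, 3, 4, 5, 6, 7, 8, 9, 10, 11, 12, 13, 14, 15, 16.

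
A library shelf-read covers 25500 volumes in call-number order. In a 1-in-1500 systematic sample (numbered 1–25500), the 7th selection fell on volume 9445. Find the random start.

445

k = 1500
r = 9445 − (7−1)×1500 = 9445 − 9000 = 445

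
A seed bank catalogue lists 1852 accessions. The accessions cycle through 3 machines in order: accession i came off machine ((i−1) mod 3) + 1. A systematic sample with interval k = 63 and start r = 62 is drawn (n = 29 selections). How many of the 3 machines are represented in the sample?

1

Consecutive selections differ by k = 63, so their machine numbers differ by 63 mod 3 = 0.
gcd(63, 3) = 3, so the sample visits 3/3 = 1 distinct residues mod 3.
Start 62 is machine 2; the machines hit are 2.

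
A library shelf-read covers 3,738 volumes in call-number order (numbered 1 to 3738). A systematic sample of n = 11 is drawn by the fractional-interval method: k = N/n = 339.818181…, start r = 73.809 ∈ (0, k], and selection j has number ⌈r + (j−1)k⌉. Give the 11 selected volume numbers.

74, 414, 754, 1094, 1434, 1773, 2113, 2453, 2793, 3133, 3472

j=1: r + 0k = 73.809 → ⌈·⌉ = 74
j=2: r + 1k = 413.627181… → ⌈·⌉ = 414
j=3: r + 2k = 753.445363… → ⌈·⌉ = 754
j=4: r + 3k = 1093.263545… → ⌈·⌉ = 1094
j=5: r + 4k = 1433.081727… → ⌈·⌉ = 1434
j=6: r + 5k = 1772.899909… → ⌈·⌉ = 1773
j=7: r + 6k = 2112.718090… → ⌈·⌉ = 2113
j=8: r + 7k = 2452.536272… → ⌈·⌉ = 2453
j=9: r + 8k = 2792.354454… → ⌈·⌉ = 2793
j=10: r + 9k = 3132.172636… → ⌈·⌉ = 3133
j=11: r + 10k = 3471.990818… → ⌈·⌉ = 3472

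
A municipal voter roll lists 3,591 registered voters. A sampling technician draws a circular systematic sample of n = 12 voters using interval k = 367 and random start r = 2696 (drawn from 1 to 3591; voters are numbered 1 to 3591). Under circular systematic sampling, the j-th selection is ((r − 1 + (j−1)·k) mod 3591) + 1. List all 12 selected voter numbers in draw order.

2696, 3063, 3430, 206, 573, 940, 1307, 1674, 2041, 2408, 2775, 3142

Selection 1: 2696
Selection 2: 2696 + 367 = 3063
Selection 3: 3063 + 367 = 3430
Selection 4: 3430 + 367 = 3797 → 3797 − 3591 = 206
Selection 5: 206 + 367 = 573
Selection 6: 573 + 367 = 940
Selection 7: 940 + 367 = 1307
Selection 8: 1307 + 367 = 1674
Selection 9: 1674 + 367 = 2041
Selection 10: 2041 + 367 = 2408
Selection 11: 2408 + 367 = 2775
Selection 12: 2775 + 367 = 3142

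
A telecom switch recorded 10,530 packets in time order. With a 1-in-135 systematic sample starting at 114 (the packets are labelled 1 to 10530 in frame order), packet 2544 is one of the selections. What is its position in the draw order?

19

k = 135
position = (2544 − 114)/135 + 1 = 2430/135 + 1 = 18 + 1 = 19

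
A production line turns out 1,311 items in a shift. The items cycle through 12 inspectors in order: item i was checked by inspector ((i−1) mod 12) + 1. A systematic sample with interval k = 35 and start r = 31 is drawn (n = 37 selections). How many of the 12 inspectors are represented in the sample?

12

Consecutive selections differ by k = 35, so their inspector numbers differ by 35 mod 12 = 11.
gcd(35, 12) = 1, so the sample visits 12/1 = 12 distinct residues mod 12.
Start 31 is inspector 7; the inspectors hit are 1, 2, 3, 4, 5, 6, 7, 8, 9, 10, 11, 12.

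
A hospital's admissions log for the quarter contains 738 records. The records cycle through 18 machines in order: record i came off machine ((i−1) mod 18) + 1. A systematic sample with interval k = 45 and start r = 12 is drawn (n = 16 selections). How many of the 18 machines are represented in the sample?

2

Consecutive selections differ by k = 45, so their machine numbers differ by 45 mod 18 = 9.
gcd(45, 18) = 9, so the sample visits 18/9 = 2 distinct residues mod 18.
Start 12 is machine 12; the machines hit are 3, 12.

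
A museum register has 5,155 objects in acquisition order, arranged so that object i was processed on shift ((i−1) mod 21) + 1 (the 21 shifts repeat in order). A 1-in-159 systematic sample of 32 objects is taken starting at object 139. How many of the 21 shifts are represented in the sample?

Consecutive selections differ by k = 159, so their shift numbers differ by 159 mod 21 = 12.
gcd(159, 21) = 3, so the sample visits 21/3 = 7 distinct residues mod 21.
Start 139 is shift 13; the shifts hit are 1, 4, 7, 10, 13, 16, 19.

7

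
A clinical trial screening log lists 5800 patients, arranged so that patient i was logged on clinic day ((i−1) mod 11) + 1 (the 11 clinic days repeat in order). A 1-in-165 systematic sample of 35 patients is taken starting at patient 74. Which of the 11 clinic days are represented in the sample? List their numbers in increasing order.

8

Consecutive selections differ by k = 165, so their clinic day numbers differ by 165 mod 11 = 0.
gcd(165, 11) = 11, so the sample visits 11/11 = 1 distinct residues mod 11.
Start 74 is clinic day 8; the clinic days hit are 8.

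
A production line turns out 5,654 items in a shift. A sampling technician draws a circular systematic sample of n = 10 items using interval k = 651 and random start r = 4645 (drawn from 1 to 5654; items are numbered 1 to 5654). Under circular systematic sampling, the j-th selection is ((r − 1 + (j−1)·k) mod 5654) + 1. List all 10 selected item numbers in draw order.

Selection 1: 4645
Selection 2: 4645 + 651 = 5296
Selection 3: 5296 + 651 = 5947 → 5947 − 5654 = 293
Selection 4: 293 + 651 = 944
Selection 5: 944 + 651 = 1595
Selection 6: 1595 + 651 = 2246
Selection 7: 2246 + 651 = 2897
Selection 8: 2897 + 651 = 3548
Selection 9: 3548 + 651 = 4199
Selection 10: 4199 + 651 = 4850

4645, 5296, 293, 944, 1595, 2246, 2897, 3548, 4199, 4850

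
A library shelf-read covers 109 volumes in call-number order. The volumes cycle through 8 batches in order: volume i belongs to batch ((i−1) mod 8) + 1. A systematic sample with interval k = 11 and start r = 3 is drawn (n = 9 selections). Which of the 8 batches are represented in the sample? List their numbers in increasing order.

1, 2, 3, 4, 5, 6, 7, 8

Consecutive selections differ by k = 11, so their batch numbers differ by 11 mod 8 = 3.
gcd(11, 8) = 1, so the sample visits 8/1 = 8 distinct residues mod 8.
Start 3 is batch 3; the batches hit are 1, 2, 3, 4, 5, 6, 7, 8.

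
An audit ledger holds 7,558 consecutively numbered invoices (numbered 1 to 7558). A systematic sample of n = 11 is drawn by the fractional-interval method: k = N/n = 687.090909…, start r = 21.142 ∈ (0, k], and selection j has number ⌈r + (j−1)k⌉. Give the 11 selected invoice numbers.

22, 709, 1396, 2083, 2770, 3457, 4144, 4831, 5518, 6205, 6893

j=1: r + 0k = 21.142 → ⌈·⌉ = 22
j=2: r + 1k = 708.232909… → ⌈·⌉ = 709
j=3: r + 2k = 1395.323818… → ⌈·⌉ = 1396
j=4: r + 3k = 2082.414727… → ⌈·⌉ = 2083
j=5: r + 4k = 2769.505636… → ⌈·⌉ = 2770
j=6: r + 5k = 3456.596545… → ⌈·⌉ = 3457
j=7: r + 6k = 4143.687454… → ⌈·⌉ = 4144
j=8: r + 7k = 4830.778363… → ⌈·⌉ = 4831
j=9: r + 8k = 5517.869272… → ⌈·⌉ = 5518
j=10: r + 9k = 6204.960181… → ⌈·⌉ = 6205
j=11: r + 10k = 6892.051090… → ⌈·⌉ = 6893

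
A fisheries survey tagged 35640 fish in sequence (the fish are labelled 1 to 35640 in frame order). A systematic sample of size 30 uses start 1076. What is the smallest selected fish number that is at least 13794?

14144

k = 35640/30 = 1188
Steps past start: ⌈(13794 − 1076)/1188⌉ = ⌈12718/1188⌉ = 11
Selected fish: 1076 + 11×1188 = 14144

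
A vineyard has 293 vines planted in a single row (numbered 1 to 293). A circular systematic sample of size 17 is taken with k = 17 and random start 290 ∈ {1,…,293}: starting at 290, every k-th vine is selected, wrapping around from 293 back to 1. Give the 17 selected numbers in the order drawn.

Selection 1: 290
Selection 2: 290 + 17 = 307 → 307 − 293 = 14
Selection 3: 14 + 17 = 31
Selection 4: 31 + 17 = 48
Selection 5: 48 + 17 = 65
Selection 6: 65 + 17 = 82
Selection 7: 82 + 17 = 99
Selection 8: 99 + 17 = 116
Selection 9: 116 + 17 = 133
Selection 10: 133 + 17 = 150
Selection 11: 150 + 17 = 167
Selection 12: 167 + 17 = 184
Selection 13: 184 + 17 = 201
Selection 14: 201 + 17 = 218
Selection 15: 218 + 17 = 235
Selection 16: 235 + 17 = 252
Selection 17: 252 + 17 = 269

290, 14, 31, 48, 65, 82, 99, 116, 133, 150, 167, 184, 201, 218, 235, 252, 269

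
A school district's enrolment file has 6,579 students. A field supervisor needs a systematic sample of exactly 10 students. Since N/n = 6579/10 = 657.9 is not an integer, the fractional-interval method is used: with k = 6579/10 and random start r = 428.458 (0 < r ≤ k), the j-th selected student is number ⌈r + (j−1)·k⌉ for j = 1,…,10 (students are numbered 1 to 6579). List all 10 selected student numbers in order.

429, 1087, 1745, 2403, 3061, 3718, 4376, 5034, 5692, 6350

j=1: r + 0k = 428.458 → ⌈·⌉ = 429
j=2: r + 1k = 1086.358 → ⌈·⌉ = 1087
j=3: r + 2k = 1744.258 → ⌈·⌉ = 1745
j=4: r + 3k = 2402.158 → ⌈·⌉ = 2403
j=5: r + 4k = 3060.058 → ⌈·⌉ = 3061
j=6: r + 5k = 3717.958 → ⌈·⌉ = 3718
j=7: r + 6k = 4375.858 → ⌈·⌉ = 4376
j=8: r + 7k = 5033.758 → ⌈·⌉ = 5034
j=9: r + 8k = 5691.658 → ⌈·⌉ = 5692
j=10: r + 9k = 6349.558 → ⌈·⌉ = 6350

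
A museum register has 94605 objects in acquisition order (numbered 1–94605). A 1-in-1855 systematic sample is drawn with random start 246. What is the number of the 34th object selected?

k = 1855
34th selection = r + (34−1)·k = 246 + 33×1855 = 246 + 61215 = 61461

61461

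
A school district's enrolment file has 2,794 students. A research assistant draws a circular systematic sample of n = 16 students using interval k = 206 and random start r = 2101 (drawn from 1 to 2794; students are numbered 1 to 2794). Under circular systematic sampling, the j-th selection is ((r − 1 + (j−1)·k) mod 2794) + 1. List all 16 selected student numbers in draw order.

Selection 1: 2101
Selection 2: 2101 + 206 = 2307
Selection 3: 2307 + 206 = 2513
Selection 4: 2513 + 206 = 2719
Selection 5: 2719 + 206 = 2925 → 2925 − 2794 = 131
Selection 6: 131 + 206 = 337
Selection 7: 337 + 206 = 543
Selection 8: 543 + 206 = 749
Selection 9: 749 + 206 = 955
Selection 10: 955 + 206 = 1161
Selection 11: 1161 + 206 = 1367
Selection 12: 1367 + 206 = 1573
Selection 13: 1573 + 206 = 1779
Selection 14: 1779 + 206 = 1985
Selection 15: 1985 + 206 = 2191
Selection 16: 2191 + 206 = 2397

2101, 2307, 2513, 2719, 131, 337, 543, 749, 955, 1161, 1367, 1573, 1779, 1985, 2191, 2397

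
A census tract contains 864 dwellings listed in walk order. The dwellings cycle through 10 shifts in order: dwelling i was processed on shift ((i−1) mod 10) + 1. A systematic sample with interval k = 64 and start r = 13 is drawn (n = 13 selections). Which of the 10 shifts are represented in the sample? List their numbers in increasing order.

Consecutive selections differ by k = 64, so their shift numbers differ by 64 mod 10 = 4.
gcd(64, 10) = 2, so the sample visits 10/2 = 5 distinct residues mod 10.
Start 13 is shift 3; the shifts hit are 1, 3, 5, 7, 9.

1, 3, 5, 7, 9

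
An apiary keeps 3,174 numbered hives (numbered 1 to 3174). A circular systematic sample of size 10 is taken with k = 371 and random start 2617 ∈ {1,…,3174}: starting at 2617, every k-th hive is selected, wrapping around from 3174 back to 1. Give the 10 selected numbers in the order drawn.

2617, 2988, 185, 556, 927, 1298, 1669, 2040, 2411, 2782

Selection 1: 2617
Selection 2: 2617 + 371 = 2988
Selection 3: 2988 + 371 = 3359 → 3359 − 3174 = 185
Selection 4: 185 + 371 = 556
Selection 5: 556 + 371 = 927
Selection 6: 927 + 371 = 1298
Selection 7: 1298 + 371 = 1669
Selection 8: 1669 + 371 = 2040
Selection 9: 2040 + 371 = 2411
Selection 10: 2411 + 371 = 2782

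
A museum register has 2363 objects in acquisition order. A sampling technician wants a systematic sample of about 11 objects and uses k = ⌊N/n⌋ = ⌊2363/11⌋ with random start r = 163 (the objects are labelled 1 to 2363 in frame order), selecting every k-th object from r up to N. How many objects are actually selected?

11

k = ⌊2363/11⌋ = 214
Achieved size = ⌊(2363 − 163)/214⌋ + 1 = ⌊2200/214⌋ + 1 = 10 + 1 = 11
(last selection: 163 + 10×214 = 2303 ≤ 2363; next would be 2517 > 2363)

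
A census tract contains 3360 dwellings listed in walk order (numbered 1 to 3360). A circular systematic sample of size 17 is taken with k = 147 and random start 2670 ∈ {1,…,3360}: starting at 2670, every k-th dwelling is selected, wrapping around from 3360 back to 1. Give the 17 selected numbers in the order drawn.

2670, 2817, 2964, 3111, 3258, 45, 192, 339, 486, 633, 780, 927, 1074, 1221, 1368, 1515, 1662

Selection 1: 2670
Selection 2: 2670 + 147 = 2817
Selection 3: 2817 + 147 = 2964
Selection 4: 2964 + 147 = 3111
Selection 5: 3111 + 147 = 3258
Selection 6: 3258 + 147 = 3405 → 3405 − 3360 = 45
Selection 7: 45 + 147 = 192
Selection 8: 192 + 147 = 339
Selection 9: 339 + 147 = 486
Selection 10: 486 + 147 = 633
Selection 11: 633 + 147 = 780
Selection 12: 780 + 147 = 927
Selection 13: 927 + 147 = 1074
Selection 14: 1074 + 147 = 1221
Selection 15: 1221 + 147 = 1368
Selection 16: 1368 + 147 = 1515
Selection 17: 1515 + 147 = 1662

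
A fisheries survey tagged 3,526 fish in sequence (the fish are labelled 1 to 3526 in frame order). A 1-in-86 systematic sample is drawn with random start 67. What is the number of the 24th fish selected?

2045

k = 86
24th selection = r + (24−1)·k = 67 + 23×86 = 67 + 1978 = 2045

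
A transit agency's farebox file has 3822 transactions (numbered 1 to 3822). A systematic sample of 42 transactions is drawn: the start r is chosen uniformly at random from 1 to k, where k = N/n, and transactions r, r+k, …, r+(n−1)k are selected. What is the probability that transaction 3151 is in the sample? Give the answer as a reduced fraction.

1/91

k = 3822/42 = 91.
Transaction 3151 is selected iff r ≡ 3151 (mod 91); exactly one such r in {1,…,91}.
Inclusion probability = 1/91.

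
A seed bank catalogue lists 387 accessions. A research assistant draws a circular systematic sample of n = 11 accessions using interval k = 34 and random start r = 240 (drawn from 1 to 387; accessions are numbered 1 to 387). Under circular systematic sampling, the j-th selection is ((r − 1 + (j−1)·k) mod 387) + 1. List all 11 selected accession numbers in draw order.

Selection 1: 240
Selection 2: 240 + 34 = 274
Selection 3: 274 + 34 = 308
Selection 4: 308 + 34 = 342
Selection 5: 342 + 34 = 376
Selection 6: 376 + 34 = 410 → 410 − 387 = 23
Selection 7: 23 + 34 = 57
Selection 8: 57 + 34 = 91
Selection 9: 91 + 34 = 125
Selection 10: 125 + 34 = 159
Selection 11: 159 + 34 = 193

240, 274, 308, 342, 376, 23, 57, 91, 125, 159, 193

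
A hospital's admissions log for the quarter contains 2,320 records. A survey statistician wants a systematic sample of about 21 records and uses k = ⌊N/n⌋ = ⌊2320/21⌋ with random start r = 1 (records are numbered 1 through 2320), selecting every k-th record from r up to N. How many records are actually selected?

22

k = ⌊2320/21⌋ = 110
Achieved size = ⌊(2320 − 1)/110⌋ + 1 = ⌊2319/110⌋ + 1 = 21 + 1 = 22
(last selection: 1 + 21×110 = 2311 ≤ 2320; next would be 2421 > 2320)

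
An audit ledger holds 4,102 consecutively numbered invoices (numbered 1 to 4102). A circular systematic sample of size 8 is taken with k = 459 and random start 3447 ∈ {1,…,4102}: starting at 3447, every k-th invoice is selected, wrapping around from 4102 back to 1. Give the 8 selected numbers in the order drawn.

Selection 1: 3447
Selection 2: 3447 + 459 = 3906
Selection 3: 3906 + 459 = 4365 → 4365 − 4102 = 263
Selection 4: 263 + 459 = 722
Selection 5: 722 + 459 = 1181
Selection 6: 1181 + 459 = 1640
Selection 7: 1640 + 459 = 2099
Selection 8: 2099 + 459 = 2558

3447, 3906, 263, 722, 1181, 1640, 2099, 2558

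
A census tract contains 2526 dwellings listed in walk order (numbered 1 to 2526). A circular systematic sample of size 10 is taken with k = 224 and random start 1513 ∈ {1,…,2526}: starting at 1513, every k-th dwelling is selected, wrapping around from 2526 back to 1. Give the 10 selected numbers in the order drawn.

Selection 1: 1513
Selection 2: 1513 + 224 = 1737
Selection 3: 1737 + 224 = 1961
Selection 4: 1961 + 224 = 2185
Selection 5: 2185 + 224 = 2409
Selection 6: 2409 + 224 = 2633 → 2633 − 2526 = 107
Selection 7: 107 + 224 = 331
Selection 8: 331 + 224 = 555
Selection 9: 555 + 224 = 779
Selection 10: 779 + 224 = 1003

1513, 1737, 1961, 2185, 2409, 107, 331, 555, 779, 1003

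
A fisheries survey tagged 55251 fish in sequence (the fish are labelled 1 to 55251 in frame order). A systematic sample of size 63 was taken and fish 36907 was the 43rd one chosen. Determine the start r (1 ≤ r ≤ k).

73

k = 55251/63 = 877
r = 36907 − (43−1)×877 = 36907 − 36834 = 73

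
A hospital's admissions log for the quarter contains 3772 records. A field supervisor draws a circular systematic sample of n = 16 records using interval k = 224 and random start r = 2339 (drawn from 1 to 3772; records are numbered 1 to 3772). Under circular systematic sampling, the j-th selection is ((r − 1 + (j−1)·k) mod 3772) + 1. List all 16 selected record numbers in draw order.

2339, 2563, 2787, 3011, 3235, 3459, 3683, 135, 359, 583, 807, 1031, 1255, 1479, 1703, 1927

Selection 1: 2339
Selection 2: 2339 + 224 = 2563
Selection 3: 2563 + 224 = 2787
Selection 4: 2787 + 224 = 3011
Selection 5: 3011 + 224 = 3235
Selection 6: 3235 + 224 = 3459
Selection 7: 3459 + 224 = 3683
Selection 8: 3683 + 224 = 3907 → 3907 − 3772 = 135
Selection 9: 135 + 224 = 359
Selection 10: 359 + 224 = 583
Selection 11: 583 + 224 = 807
Selection 12: 807 + 224 = 1031
Selection 13: 1031 + 224 = 1255
Selection 14: 1255 + 224 = 1479
Selection 15: 1479 + 224 = 1703
Selection 16: 1703 + 224 = 1927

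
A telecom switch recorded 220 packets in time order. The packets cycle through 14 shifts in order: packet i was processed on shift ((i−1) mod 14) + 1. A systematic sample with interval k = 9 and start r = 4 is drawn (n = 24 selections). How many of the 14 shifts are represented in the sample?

14

Consecutive selections differ by k = 9, so their shift numbers differ by 9 mod 14 = 9.
gcd(9, 14) = 1, so the sample visits 14/1 = 14 distinct residues mod 14.
Start 4 is shift 4; the shifts hit are 1, 2, 3, 4, 5, 6, 7, 8, 9, 10, 11, 12, 13, 14.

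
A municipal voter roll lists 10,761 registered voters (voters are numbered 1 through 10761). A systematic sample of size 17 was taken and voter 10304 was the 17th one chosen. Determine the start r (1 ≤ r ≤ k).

176

k = 10761/17 = 633
r = 10304 − (17−1)×633 = 10304 − 10128 = 176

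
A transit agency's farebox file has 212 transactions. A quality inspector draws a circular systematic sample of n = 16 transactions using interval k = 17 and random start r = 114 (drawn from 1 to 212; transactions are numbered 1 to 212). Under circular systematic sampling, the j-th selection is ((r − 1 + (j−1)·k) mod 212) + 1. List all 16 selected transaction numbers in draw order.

Selection 1: 114
Selection 2: 114 + 17 = 131
Selection 3: 131 + 17 = 148
Selection 4: 148 + 17 = 165
Selection 5: 165 + 17 = 182
Selection 6: 182 + 17 = 199
Selection 7: 199 + 17 = 216 → 216 − 212 = 4
Selection 8: 4 + 17 = 21
Selection 9: 21 + 17 = 38
Selection 10: 38 + 17 = 55
Selection 11: 55 + 17 = 72
Selection 12: 72 + 17 = 89
Selection 13: 89 + 17 = 106
Selection 14: 106 + 17 = 123
Selection 15: 123 + 17 = 140
Selection 16: 140 + 17 = 157

114, 131, 148, 165, 182, 199, 4, 21, 38, 55, 72, 89, 106, 123, 140, 157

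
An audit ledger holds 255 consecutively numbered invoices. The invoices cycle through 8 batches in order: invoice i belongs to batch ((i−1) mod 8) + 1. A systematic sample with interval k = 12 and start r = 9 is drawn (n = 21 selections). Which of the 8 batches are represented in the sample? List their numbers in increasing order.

1, 5

Consecutive selections differ by k = 12, so their batch numbers differ by 12 mod 8 = 4.
gcd(12, 8) = 4, so the sample visits 8/4 = 2 distinct residues mod 8.
Start 9 is batch 1; the batches hit are 1, 5.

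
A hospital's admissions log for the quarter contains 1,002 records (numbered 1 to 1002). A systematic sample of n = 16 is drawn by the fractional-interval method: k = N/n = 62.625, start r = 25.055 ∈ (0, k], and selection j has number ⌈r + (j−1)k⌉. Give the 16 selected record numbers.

j=1: r + 0k = 25.055 → ⌈·⌉ = 26
j=2: r + 1k = 87.68 → ⌈·⌉ = 88
j=3: r + 2k = 150.305 → ⌈·⌉ = 151
j=4: r + 3k = 212.93 → ⌈·⌉ = 213
j=5: r + 4k = 275.555 → ⌈·⌉ = 276
j=6: r + 5k = 338.18 → ⌈·⌉ = 339
j=7: r + 6k = 400.805 → ⌈·⌉ = 401
j=8: r + 7k = 463.43 → ⌈·⌉ = 464
j=9: r + 8k = 526.055 → ⌈·⌉ = 527
j=10: r + 9k = 588.68 → ⌈·⌉ = 589
j=11: r + 10k = 651.305 → ⌈·⌉ = 652
j=12: r + 11k = 713.93 → ⌈·⌉ = 714
j=13: r + 12k = 776.555 → ⌈·⌉ = 777
j=14: r + 13k = 839.18 → ⌈·⌉ = 840
j=15: r + 14k = 901.805 → ⌈·⌉ = 902
j=16: r + 15k = 964.43 → ⌈·⌉ = 965

26, 88, 151, 213, 276, 339, 401, 464, 527, 589, 652, 714, 777, 840, 902, 965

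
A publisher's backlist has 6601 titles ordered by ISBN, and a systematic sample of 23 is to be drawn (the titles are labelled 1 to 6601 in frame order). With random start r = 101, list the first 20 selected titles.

k = N/n = 6601/23 = 287
title 1: 101
title 2: 101 + 287 = 388
title 3: 388 + 287 = 675
title 4: 675 + 287 = 962
title 5: 962 + 287 = 1249
title 6: 1249 + 287 = 1536
title 7: 1536 + 287 = 1823
title 8: 1823 + 287 = 2110
title 9: 2110 + 287 = 2397
title 10: 2397 + 287 = 2684
title 11: 2684 + 287 = 2971
title 12: 2971 + 287 = 3258
title 13: 3258 + 287 = 3545
title 14: 3545 + 287 = 3832
title 15: 3832 + 287 = 4119
title 16: 4119 + 287 = 4406
title 17: 4406 + 287 = 4693
title 18: 4693 + 287 = 4980
title 19: 4980 + 287 = 5267
title 20: 5267 + 287 = 5554

101, 388, 675, 962, 1249, 1536, 1823, 2110, 2397, 2684, 2971, 3258, 3545, 3832, 4119, 4406, 4693, 4980, 5267, 5554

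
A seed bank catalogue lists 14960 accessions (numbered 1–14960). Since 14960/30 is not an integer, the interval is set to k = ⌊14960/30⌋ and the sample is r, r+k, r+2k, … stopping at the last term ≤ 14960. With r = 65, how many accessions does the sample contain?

k = ⌊14960/30⌋ = 498
Achieved size = ⌊(14960 − 65)/498⌋ + 1 = ⌊14895/498⌋ + 1 = 29 + 1 = 30
(last selection: 65 + 29×498 = 14507 ≤ 14960; next would be 15005 > 14960)

30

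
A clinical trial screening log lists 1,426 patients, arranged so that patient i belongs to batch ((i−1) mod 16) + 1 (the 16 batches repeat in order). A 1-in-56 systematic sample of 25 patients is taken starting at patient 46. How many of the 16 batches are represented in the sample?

Consecutive selections differ by k = 56, so their batch numbers differ by 56 mod 16 = 8.
gcd(56, 16) = 8, so the sample visits 16/8 = 2 distinct residues mod 16.
Start 46 is batch 14; the batches hit are 6, 14.

2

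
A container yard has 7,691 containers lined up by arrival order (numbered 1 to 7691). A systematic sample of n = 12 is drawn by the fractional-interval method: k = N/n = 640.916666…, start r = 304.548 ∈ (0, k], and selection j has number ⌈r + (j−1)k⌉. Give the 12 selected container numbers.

305, 946, 1587, 2228, 2869, 3510, 4151, 4791, 5432, 6073, 6714, 7355

j=1: r + 0k = 304.548 → ⌈·⌉ = 305
j=2: r + 1k = 945.464666… → ⌈·⌉ = 946
j=3: r + 2k = 1586.381333… → ⌈·⌉ = 1587
j=4: r + 3k = 2227.298 → ⌈·⌉ = 2228
j=5: r + 4k = 2868.214666… → ⌈·⌉ = 2869
j=6: r + 5k = 3509.131333… → ⌈·⌉ = 3510
j=7: r + 6k = 4150.048 → ⌈·⌉ = 4151
j=8: r + 7k = 4790.964666… → ⌈·⌉ = 4791
j=9: r + 8k = 5431.881333… → ⌈·⌉ = 5432
j=10: r + 9k = 6072.798 → ⌈·⌉ = 6073
j=11: r + 10k = 6713.714666… → ⌈·⌉ = 6714
j=12: r + 11k = 7354.631333… → ⌈·⌉ = 7355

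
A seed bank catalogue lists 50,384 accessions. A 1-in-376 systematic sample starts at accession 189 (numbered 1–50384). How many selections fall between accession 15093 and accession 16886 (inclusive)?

k = 376
First selection ≥ 15093: 189 + ⌈(15093−189)/376⌉·376 = 189 + 40×376 = 15229
Last selection ≤ 16886: 189 + ⌊(16886−189)/376⌋·376 = 189 + 44×376 = 16733
Count = 44 − 40 + 1 = 5

5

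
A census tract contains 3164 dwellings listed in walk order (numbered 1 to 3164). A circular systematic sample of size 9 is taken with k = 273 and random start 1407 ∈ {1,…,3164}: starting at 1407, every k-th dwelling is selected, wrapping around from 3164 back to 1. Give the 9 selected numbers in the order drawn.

Selection 1: 1407
Selection 2: 1407 + 273 = 1680
Selection 3: 1680 + 273 = 1953
Selection 4: 1953 + 273 = 2226
Selection 5: 2226 + 273 = 2499
Selection 6: 2499 + 273 = 2772
Selection 7: 2772 + 273 = 3045
Selection 8: 3045 + 273 = 3318 → 3318 − 3164 = 154
Selection 9: 154 + 273 = 427

1407, 1680, 1953, 2226, 2499, 2772, 3045, 154, 427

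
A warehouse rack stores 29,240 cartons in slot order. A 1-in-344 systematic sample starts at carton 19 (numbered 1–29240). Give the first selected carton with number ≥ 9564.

k = 344
Steps past start: ⌈(9564 − 19)/344⌉ = ⌈9545/344⌉ = 28
Selected carton: 19 + 28×344 = 9651

9651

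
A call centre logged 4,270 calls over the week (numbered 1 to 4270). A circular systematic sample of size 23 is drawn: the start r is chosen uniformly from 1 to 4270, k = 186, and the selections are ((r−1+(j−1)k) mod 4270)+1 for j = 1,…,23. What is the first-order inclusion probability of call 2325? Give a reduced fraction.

For each position j, as r ranges over 1…4270 the j-th selection hits every call exactly once, so call 2325 is selected for exactly 23 of the 4270 starts.
Inclusion probability = 23/4270.

23/4270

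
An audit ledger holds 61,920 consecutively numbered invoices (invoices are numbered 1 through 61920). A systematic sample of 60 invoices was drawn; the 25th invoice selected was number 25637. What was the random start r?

869

k = 61920/60 = 1032
r = 25637 − (25−1)×1032 = 25637 − 24768 = 869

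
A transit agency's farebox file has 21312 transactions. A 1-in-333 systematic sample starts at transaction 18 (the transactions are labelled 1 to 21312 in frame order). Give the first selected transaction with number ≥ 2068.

2349

k = 333
Steps past start: ⌈(2068 − 18)/333⌉ = ⌈2050/333⌉ = 7
Selected transaction: 18 + 7×333 = 2349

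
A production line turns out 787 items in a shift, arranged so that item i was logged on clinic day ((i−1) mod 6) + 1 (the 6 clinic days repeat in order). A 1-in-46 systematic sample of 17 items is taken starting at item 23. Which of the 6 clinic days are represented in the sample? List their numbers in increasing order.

1, 3, 5

Consecutive selections differ by k = 46, so their clinic day numbers differ by 46 mod 6 = 4.
gcd(46, 6) = 2, so the sample visits 6/2 = 3 distinct residues mod 6.
Start 23 is clinic day 5; the clinic days hit are 1, 3, 5.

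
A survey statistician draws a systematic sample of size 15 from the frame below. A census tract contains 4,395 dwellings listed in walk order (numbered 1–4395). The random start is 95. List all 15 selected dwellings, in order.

k = N/n = 4395/15 = 293
dwelling 1: 95
dwelling 2: 95 + 293 = 388
dwelling 3: 388 + 293 = 681
dwelling 4: 681 + 293 = 974
dwelling 5: 974 + 293 = 1267
dwelling 6: 1267 + 293 = 1560
dwelling 7: 1560 + 293 = 1853
dwelling 8: 1853 + 293 = 2146
dwelling 9: 2146 + 293 = 2439
dwelling 10: 2439 + 293 = 2732
dwelling 11: 2732 + 293 = 3025
dwelling 12: 3025 + 293 = 3318
dwelling 13: 3318 + 293 = 3611
dwelling 14: 3611 + 293 = 3904
dwelling 15: 3904 + 293 = 4197

95, 388, 681, 974, 1267, 1560, 1853, 2146, 2439, 2732, 3025, 3318, 3611, 3904, 4197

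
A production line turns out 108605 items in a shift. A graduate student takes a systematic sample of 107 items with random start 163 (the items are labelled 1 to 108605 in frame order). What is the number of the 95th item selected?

95573

k = 108605/107 = 1015
95th selection = r + (95−1)·k = 163 + 94×1015 = 163 + 95410 = 95573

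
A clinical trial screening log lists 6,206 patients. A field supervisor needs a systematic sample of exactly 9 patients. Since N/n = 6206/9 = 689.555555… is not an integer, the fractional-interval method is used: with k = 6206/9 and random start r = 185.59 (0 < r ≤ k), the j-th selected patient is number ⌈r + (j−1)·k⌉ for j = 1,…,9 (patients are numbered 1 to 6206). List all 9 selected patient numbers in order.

j=1: r + 0k = 185.59 → ⌈·⌉ = 186
j=2: r + 1k = 875.145555… → ⌈·⌉ = 876
j=3: r + 2k = 1564.701111… → ⌈·⌉ = 1565
j=4: r + 3k = 2254.256666… → ⌈·⌉ = 2255
j=5: r + 4k = 2943.812222… → ⌈·⌉ = 2944
j=6: r + 5k = 3633.367777… → ⌈·⌉ = 3634
j=7: r + 6k = 4322.923333… → ⌈·⌉ = 4323
j=8: r + 7k = 5012.478888… → ⌈·⌉ = 5013
j=9: r + 8k = 5702.034444… → ⌈·⌉ = 5703

186, 876, 1565, 2255, 2944, 3634, 4323, 5013, 5703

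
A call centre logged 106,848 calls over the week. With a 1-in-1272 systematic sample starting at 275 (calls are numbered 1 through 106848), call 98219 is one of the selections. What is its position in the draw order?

78

k = 1272
position = (98219 − 275)/1272 + 1 = 97944/1272 + 1 = 77 + 1 = 78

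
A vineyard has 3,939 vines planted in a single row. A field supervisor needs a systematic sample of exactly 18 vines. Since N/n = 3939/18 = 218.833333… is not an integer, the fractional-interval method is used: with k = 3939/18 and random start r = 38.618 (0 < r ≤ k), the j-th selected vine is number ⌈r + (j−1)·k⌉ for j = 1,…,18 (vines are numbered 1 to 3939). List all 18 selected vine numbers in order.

39, 258, 477, 696, 914, 1133, 1352, 1571, 1790, 2009, 2227, 2446, 2665, 2884, 3103, 3322, 3540, 3759

j=1: r + 0k = 38.618 → ⌈·⌉ = 39
j=2: r + 1k = 257.451333… → ⌈·⌉ = 258
j=3: r + 2k = 476.284666… → ⌈·⌉ = 477
j=4: r + 3k = 695.118 → ⌈·⌉ = 696
j=5: r + 4k = 913.951333… → ⌈·⌉ = 914
j=6: r + 5k = 1132.784666… → ⌈·⌉ = 1133
j=7: r + 6k = 1351.618 → ⌈·⌉ = 1352
j=8: r + 7k = 1570.451333… → ⌈·⌉ = 1571
j=9: r + 8k = 1789.284666… → ⌈·⌉ = 1790
j=10: r + 9k = 2008.118 → ⌈·⌉ = 2009
j=11: r + 10k = 2226.951333… → ⌈·⌉ = 2227
j=12: r + 11k = 2445.784666… → ⌈·⌉ = 2446
j=13: r + 12k = 2664.618 → ⌈·⌉ = 2665
j=14: r + 13k = 2883.451333… → ⌈·⌉ = 2884
j=15: r + 14k = 3102.284666… → ⌈·⌉ = 3103
j=16: r + 15k = 3321.118 → ⌈·⌉ = 3322
j=17: r + 16k = 3539.951333… → ⌈·⌉ = 3540
j=18: r + 17k = 3758.784666… → ⌈·⌉ = 3759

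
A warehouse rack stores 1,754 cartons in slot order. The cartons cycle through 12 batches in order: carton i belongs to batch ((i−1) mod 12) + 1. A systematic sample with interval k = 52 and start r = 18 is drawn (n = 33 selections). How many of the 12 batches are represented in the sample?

3

Consecutive selections differ by k = 52, so their batch numbers differ by 52 mod 12 = 4.
gcd(52, 12) = 4, so the sample visits 12/4 = 3 distinct residues mod 12.
Start 18 is batch 6; the batches hit are 2, 6, 10.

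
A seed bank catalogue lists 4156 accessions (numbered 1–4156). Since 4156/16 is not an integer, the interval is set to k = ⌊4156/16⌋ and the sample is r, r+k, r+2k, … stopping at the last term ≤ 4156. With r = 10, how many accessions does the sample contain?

17

k = ⌊4156/16⌋ = 259
Achieved size = ⌊(4156 − 10)/259⌋ + 1 = ⌊4146/259⌋ + 1 = 16 + 1 = 17
(last selection: 10 + 16×259 = 4154 ≤ 4156; next would be 4413 > 4156)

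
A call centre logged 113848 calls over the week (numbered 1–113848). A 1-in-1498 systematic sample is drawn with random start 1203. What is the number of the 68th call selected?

101569

k = 1498
68th selection = r + (68−1)·k = 1203 + 67×1498 = 1203 + 100366 = 101569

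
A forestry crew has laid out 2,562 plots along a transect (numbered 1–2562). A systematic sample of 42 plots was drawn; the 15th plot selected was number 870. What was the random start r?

16

k = 2562/42 = 61
r = 870 − (15−1)×61 = 870 − 854 = 16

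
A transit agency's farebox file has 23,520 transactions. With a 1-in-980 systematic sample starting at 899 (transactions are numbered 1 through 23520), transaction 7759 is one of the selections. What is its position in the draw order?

k = 980
position = (7759 − 899)/980 + 1 = 6860/980 + 1 = 7 + 1 = 8

8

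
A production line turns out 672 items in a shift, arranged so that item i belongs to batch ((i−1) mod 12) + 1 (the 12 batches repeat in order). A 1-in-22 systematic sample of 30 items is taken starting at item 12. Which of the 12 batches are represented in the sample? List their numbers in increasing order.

2, 4, 6, 8, 10, 12

Consecutive selections differ by k = 22, so their batch numbers differ by 22 mod 12 = 10.
gcd(22, 12) = 2, so the sample visits 12/2 = 6 distinct residues mod 12.
Start 12 is batch 12; the batches hit are 2, 4, 6, 8, 10, 12.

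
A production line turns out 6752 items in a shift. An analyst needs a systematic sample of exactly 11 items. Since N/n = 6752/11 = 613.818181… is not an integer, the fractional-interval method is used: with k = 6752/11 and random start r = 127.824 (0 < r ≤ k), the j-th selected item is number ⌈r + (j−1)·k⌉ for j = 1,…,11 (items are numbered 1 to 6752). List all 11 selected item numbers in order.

j=1: r + 0k = 127.824 → ⌈·⌉ = 128
j=2: r + 1k = 741.642181… → ⌈·⌉ = 742
j=3: r + 2k = 1355.460363… → ⌈·⌉ = 1356
j=4: r + 3k = 1969.278545… → ⌈·⌉ = 1970
j=5: r + 4k = 2583.096727… → ⌈·⌉ = 2584
j=6: r + 5k = 3196.914909… → ⌈·⌉ = 3197
j=7: r + 6k = 3810.733090… → ⌈·⌉ = 3811
j=8: r + 7k = 4424.551272… → ⌈·⌉ = 4425
j=9: r + 8k = 5038.369454… → ⌈·⌉ = 5039
j=10: r + 9k = 5652.187636… → ⌈·⌉ = 5653
j=11: r + 10k = 6266.005818… → ⌈·⌉ = 6267

128, 742, 1356, 1970, 2584, 3197, 3811, 4425, 5039, 5653, 6267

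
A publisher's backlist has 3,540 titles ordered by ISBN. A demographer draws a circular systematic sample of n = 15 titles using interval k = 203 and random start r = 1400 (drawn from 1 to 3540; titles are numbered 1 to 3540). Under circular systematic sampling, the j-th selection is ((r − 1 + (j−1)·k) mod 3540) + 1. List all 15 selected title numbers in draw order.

1400, 1603, 1806, 2009, 2212, 2415, 2618, 2821, 3024, 3227, 3430, 93, 296, 499, 702

Selection 1: 1400
Selection 2: 1400 + 203 = 1603
Selection 3: 1603 + 203 = 1806
Selection 4: 1806 + 203 = 2009
Selection 5: 2009 + 203 = 2212
Selection 6: 2212 + 203 = 2415
Selection 7: 2415 + 203 = 2618
Selection 8: 2618 + 203 = 2821
Selection 9: 2821 + 203 = 3024
Selection 10: 3024 + 203 = 3227
Selection 11: 3227 + 203 = 3430
Selection 12: 3430 + 203 = 3633 → 3633 − 3540 = 93
Selection 13: 93 + 203 = 296
Selection 14: 296 + 203 = 499
Selection 15: 499 + 203 = 702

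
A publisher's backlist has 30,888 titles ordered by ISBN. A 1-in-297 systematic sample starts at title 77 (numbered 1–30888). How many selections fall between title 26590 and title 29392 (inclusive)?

k = 297
First selection ≥ 26590: 77 + ⌈(26590−77)/297⌉·297 = 77 + 90×297 = 26807
Last selection ≤ 29392: 77 + ⌊(29392−77)/297⌋·297 = 77 + 98×297 = 29183
Count = 98 − 90 + 1 = 9

9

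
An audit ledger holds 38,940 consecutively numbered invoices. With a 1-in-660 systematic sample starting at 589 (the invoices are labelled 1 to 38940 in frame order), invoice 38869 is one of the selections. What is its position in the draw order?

59

k = 660
position = (38869 − 589)/660 + 1 = 38280/660 + 1 = 58 + 1 = 59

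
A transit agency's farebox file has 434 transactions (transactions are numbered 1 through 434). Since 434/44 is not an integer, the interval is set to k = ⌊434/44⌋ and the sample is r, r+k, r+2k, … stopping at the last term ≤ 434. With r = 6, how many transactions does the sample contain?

k = ⌊434/44⌋ = 9
Achieved size = ⌊(434 − 6)/9⌋ + 1 = ⌊428/9⌋ + 1 = 47 + 1 = 48
(last selection: 6 + 47×9 = 429 ≤ 434; next would be 438 > 434)

48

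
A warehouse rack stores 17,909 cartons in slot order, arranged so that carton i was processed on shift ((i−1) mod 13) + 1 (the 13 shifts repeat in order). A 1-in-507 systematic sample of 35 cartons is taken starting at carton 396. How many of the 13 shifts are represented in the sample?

1

Consecutive selections differ by k = 507, so their shift numbers differ by 507 mod 13 = 0.
gcd(507, 13) = 13, so the sample visits 13/13 = 1 distinct residues mod 13.
Start 396 is shift 6; the shifts hit are 6.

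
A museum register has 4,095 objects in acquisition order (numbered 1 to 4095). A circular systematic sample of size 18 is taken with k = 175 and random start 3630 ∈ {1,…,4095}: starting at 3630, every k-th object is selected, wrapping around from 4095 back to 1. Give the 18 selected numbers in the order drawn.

3630, 3805, 3980, 60, 235, 410, 585, 760, 935, 1110, 1285, 1460, 1635, 1810, 1985, 2160, 2335, 2510

Selection 1: 3630
Selection 2: 3630 + 175 = 3805
Selection 3: 3805 + 175 = 3980
Selection 4: 3980 + 175 = 4155 → 4155 − 4095 = 60
Selection 5: 60 + 175 = 235
Selection 6: 235 + 175 = 410
Selection 7: 410 + 175 = 585
Selection 8: 585 + 175 = 760
Selection 9: 760 + 175 = 935
Selection 10: 935 + 175 = 1110
Selection 11: 1110 + 175 = 1285
Selection 12: 1285 + 175 = 1460
Selection 13: 1460 + 175 = 1635
Selection 14: 1635 + 175 = 1810
Selection 15: 1810 + 175 = 1985
Selection 16: 1985 + 175 = 2160
Selection 17: 2160 + 175 = 2335
Selection 18: 2335 + 175 = 2510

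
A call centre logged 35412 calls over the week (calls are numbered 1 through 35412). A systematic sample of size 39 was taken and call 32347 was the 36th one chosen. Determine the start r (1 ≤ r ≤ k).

567

k = 35412/39 = 908
r = 32347 − (36−1)×908 = 32347 − 31780 = 567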